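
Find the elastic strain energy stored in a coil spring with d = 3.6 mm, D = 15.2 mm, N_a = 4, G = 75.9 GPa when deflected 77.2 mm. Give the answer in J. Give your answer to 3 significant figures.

338 J

k = Gd⁴/(8D³N_a) = (75.9×10³)(3.6⁴)/(8·15.2³·4) = 113.44 N/mm
U = ½kδ² = 0.5 × 113.44 × 77.2² = 3.3805e+05 N·mm = 338.05 J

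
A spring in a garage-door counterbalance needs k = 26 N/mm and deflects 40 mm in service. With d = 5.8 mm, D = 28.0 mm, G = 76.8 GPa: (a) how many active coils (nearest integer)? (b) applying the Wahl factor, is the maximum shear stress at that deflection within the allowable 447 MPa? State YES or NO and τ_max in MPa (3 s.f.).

N_a = Gd⁴/(8D³k) = (76.8×10³)(5.8⁴)/(8·28.0³·26) = 19.03 → N_a = 19
Actual rate k = Gd⁴/(8D³·19) = 26.047 N/mm
Working load F = kδ = 26.047·40 = 1041.9 N
C = 28.0/5.8 = 4.8276; K_W = (4C−1)/(4C−4)+0.615/C = 1.3233
τ_max = K_W·8FD/(πd³) = 1.3233·380.74 = 503.85 MPa
τ_max > 447 MPa → exceeds allowable

(a) 19 coils; (b) NO, τ_max = 504 MPa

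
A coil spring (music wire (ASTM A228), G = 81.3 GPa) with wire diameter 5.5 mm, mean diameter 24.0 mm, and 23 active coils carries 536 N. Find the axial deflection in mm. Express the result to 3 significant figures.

k = Gd⁴/(8D³N_a) = (81.3×10³)(5.5⁴)/(8·24.0³·23) = 29.248 N/mm
δ = F/k = 536 / 29.248 = 18.326 mm

18.3 mm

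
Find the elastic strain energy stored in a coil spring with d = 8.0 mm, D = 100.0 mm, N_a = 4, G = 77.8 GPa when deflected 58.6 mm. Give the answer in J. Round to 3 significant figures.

17.1 J

k = Gd⁴/(8D³N_a) = (77.8×10³)(8.0⁴)/(8·100.0³·4) = 9.9584 N/mm
U = ½kδ² = 0.5 × 9.9584 × 58.6² = 17098 N·mm = 17.098 J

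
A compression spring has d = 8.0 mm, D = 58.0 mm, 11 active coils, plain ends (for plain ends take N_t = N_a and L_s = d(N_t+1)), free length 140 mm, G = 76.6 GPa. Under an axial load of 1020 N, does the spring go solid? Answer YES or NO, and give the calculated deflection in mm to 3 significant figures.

k = Gd⁴/(8D³N_a) = (76.6×10³)(8.0⁴)/(8·58.0³·11) = 18.274 N/mm
N_t = 11; L_s = 8.0·12 = 96 mm; δ_solid = L₀ − L_s = 140 − 96 = 44 mm
δ = F/k = 1020/18.274 = 55.818 mm
δ ≥ δ_solid → spring goes solid

YES, δ = 55.8 mm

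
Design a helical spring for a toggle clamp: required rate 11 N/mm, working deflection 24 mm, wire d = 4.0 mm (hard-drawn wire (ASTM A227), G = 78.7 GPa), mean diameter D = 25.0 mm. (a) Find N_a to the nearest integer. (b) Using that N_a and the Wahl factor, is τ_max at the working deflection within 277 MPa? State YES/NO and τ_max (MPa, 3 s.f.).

N_a = Gd⁴/(8D³k) = (78.7×10³)(4.0⁴)/(8·25.0³·11) = 14.65 → N_a = 15
Actual rate k = Gd⁴/(8D³·15) = 10.745 N/mm
Working load F = kδ = 10.745·24 = 257.88 N
C = 25.0/4.0 = 6.2500; K_W = (4C−1)/(4C−4)+0.615/C = 1.2413
τ_max = K_W·8FD/(πd³) = 1.2413·256.52 = 318.41 MPa
τ_max > 277 MPa → exceeds allowable

(a) 15 coils; (b) NO, τ_max = 318 MPa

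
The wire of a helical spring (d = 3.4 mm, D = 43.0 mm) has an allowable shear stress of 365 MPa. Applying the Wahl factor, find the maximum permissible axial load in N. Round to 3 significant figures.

118 N

C = D/d = 43.0/3.4 = 12.6471
K_W = (4C−1)/(4C−4) + 0.615/C = 49.588/46.588 + 0.0486 = 1.1130
τ_max = K·8FD/(πd³) → F_max = τ_allow·πd³/(8DK)
F_max = 365·π·3.4³/(8·43.0·1.1130) = 45069/382.88 = 117.71 N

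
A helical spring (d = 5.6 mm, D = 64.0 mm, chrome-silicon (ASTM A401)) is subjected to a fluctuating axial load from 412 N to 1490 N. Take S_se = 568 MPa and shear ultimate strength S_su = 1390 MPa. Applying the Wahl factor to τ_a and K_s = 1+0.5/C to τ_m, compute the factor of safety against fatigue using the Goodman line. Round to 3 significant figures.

0.605

C = D/d = 64.0/5.6 = 11.4286; K_W = (4C−1)/(4C−4)+0.615/C = 1.1257; K_s = 1+0.5/C = 1.0437
F_a = (F_max−F_min)/2 = 539 N; F_m = (F_max+F_min)/2 = 951 N
τ_a = K_W·8F_aD/(πd³) = 1.1257 × 500.2 = 563.09 MPa
τ_m = K_s·8F_mD/(πd³) = 1.0437 × 882.54 = 921.16 MPa
Goodman: 1/n_f = τ_a/S_se + τ_m/S_su = 563.09/568 + 921.16/1390 = 0.99136 + 0.66270 = 1.6541
n_f = 1/1.6541 = 0.6046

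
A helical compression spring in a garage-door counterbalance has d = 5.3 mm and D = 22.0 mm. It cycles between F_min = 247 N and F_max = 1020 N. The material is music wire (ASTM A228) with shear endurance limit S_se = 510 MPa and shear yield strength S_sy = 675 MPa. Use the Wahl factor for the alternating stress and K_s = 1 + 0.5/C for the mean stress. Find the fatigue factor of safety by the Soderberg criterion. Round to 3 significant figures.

1.26

C = D/d = 22.0/5.3 = 4.1509; K_W = (4C−1)/(4C−4)+0.615/C = 1.3862; K_s = 1+0.5/C = 1.1205
F_a = (F_max−F_min)/2 = 386.5 N; F_m = (F_max+F_min)/2 = 633.5 N
τ_a = K_W·8F_aD/(πd³) = 1.3862 × 145.44 = 201.61 MPa
τ_m = K_s·8F_mD/(πd³) = 1.1205 × 238.39 = 267.1 MPa
Soderberg: 1/n_f = τ_a/S_se + τ_m/S_sy = 201.61/510 + 267.1/675 = 0.39531 + 0.39571 = 0.79101
n_f = 1/0.79101 = 1.264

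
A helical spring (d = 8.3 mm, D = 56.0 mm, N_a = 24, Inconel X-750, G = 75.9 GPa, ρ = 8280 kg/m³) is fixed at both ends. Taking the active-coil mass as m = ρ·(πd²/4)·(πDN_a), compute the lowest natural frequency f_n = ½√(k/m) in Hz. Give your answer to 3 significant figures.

k = Gd⁴/(8D³N_a) = (75.9×10³)(8.3⁴)/(8·56.0³·24) = 10.683 N/mm = 10683 N/m
Wire length L = πDN_a = π·56.0·24 = 4222.3 mm
m = ρ·(πd²/4)·L = 8280 × 54.106×10⁻⁶ m² × 4.2223 m = 1.8916 kg
f_n = ½√(k/m) = 0.5·√(10683/1.8916) = 0.5·√(5647.6) = 37.575 Hz

37.6 Hz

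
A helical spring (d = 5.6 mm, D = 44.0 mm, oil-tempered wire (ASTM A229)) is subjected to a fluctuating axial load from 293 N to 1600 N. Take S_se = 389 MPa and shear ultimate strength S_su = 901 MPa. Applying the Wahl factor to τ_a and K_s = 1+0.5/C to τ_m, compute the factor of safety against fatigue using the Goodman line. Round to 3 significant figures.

0.504

C = D/d = 44.0/5.6 = 7.8571; K_W = (4C−1)/(4C−4)+0.615/C = 1.1876; K_s = 1+0.5/C = 1.0636
F_a = (F_max−F_min)/2 = 653.5 N; F_m = (F_max+F_min)/2 = 946.5 N
τ_a = K_W·8F_aD/(πd³) = 1.1876 × 416.94 = 495.18 MPa
τ_m = K_s·8F_mD/(πd³) = 1.0636 × 603.88 = 642.31 MPa
Goodman: 1/n_f = τ_a/S_se + τ_m/S_su = 495.18/389 + 642.31/901 = 1.27295 + 0.71288 = 1.9858
n_f = 1/1.9858 = 0.5036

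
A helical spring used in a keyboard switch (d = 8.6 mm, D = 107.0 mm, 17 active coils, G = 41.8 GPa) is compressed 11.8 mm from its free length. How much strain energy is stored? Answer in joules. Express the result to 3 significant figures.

k = Gd⁴/(8D³N_a) = (41.8×10³)(8.6⁴)/(8·107.0³·17) = 1.3724 N/mm
U = ½kδ² = 0.5 × 1.3724 × 11.8² = 95.546 N·mm = 0.095546 J

0.0955 J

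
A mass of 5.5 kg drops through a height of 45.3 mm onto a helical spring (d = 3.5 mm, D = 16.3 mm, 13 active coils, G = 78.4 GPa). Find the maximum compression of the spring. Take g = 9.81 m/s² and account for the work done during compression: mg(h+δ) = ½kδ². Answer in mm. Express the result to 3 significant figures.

k = Gd⁴/(8D³N_a) = (78.4×10³)(3.5⁴)/(8·16.3³·13) = 26.121 N/mm
W = mg = 5.5 × 9.81 = 53.955 N
½kδ² − Wδ − Wh = 0 → δ = (W + √(W² + 2kWh))/k
δ = (53.955 + √(2911.1 + 127689))/26.121 = (53.955 + 361.39)/26.121 = 15.901 mm

15.9 mm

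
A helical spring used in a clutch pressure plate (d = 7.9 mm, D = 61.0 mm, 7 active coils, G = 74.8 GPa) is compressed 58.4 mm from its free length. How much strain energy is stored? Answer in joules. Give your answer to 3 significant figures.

k = Gd⁴/(8D³N_a) = (74.8×10³)(7.9⁴)/(8·61.0³·7) = 22.921 N/mm
U = ½kδ² = 0.5 × 22.921 × 58.4² = 39087 N·mm = 39.087 J

39.1 J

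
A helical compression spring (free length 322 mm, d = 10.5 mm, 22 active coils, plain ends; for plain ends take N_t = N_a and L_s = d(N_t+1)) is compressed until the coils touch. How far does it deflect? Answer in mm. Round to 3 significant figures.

N_t = 22; L_s = 10.5·23 = 241.5 mm
δ_solid = L₀ − L_s = 322 − 241.5 = 80.5 mm

80.5 mm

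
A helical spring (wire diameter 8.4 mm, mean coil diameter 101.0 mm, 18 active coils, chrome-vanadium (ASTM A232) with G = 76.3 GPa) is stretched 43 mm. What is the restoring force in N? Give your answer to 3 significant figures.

k = Gd⁴/(8D³N_a) = (76.3×10³)(8.4⁴)/(8·101.0³·18) = 2.5604 N/mm
F = k·δ = 2.5604 × 43 = 110.1 N

110 N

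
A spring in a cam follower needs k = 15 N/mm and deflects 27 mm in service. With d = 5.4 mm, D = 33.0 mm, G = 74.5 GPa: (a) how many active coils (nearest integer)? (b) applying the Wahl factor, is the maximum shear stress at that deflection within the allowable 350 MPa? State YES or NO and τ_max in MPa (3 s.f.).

N_a = Gd⁴/(8D³k) = (74.5×10³)(5.4⁴)/(8·33.0³·15) = 14.69 → N_a = 15
Actual rate k = Gd⁴/(8D³·15) = 14.69 N/mm
Working load F = kδ = 14.69·27 = 396.62 N
C = 33.0/5.4 = 6.1111; K_W = (4C−1)/(4C−4)+0.615/C = 1.2474
τ_max = K_W·8FD/(πd³) = 1.2474·211.66 = 264.02 MPa
τ_max ≤ 350 MPa → acceptable

(a) 15 coils; (b) YES, τ_max = 264 MPa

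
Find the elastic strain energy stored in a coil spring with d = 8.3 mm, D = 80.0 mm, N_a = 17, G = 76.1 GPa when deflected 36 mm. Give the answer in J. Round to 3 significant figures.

3.36 J

k = Gd⁴/(8D³N_a) = (76.1×10³)(8.3⁴)/(8·80.0³·17) = 5.1867 N/mm
U = ½kδ² = 0.5 × 5.1867 × 36² = 3361 N·mm = 3.361 J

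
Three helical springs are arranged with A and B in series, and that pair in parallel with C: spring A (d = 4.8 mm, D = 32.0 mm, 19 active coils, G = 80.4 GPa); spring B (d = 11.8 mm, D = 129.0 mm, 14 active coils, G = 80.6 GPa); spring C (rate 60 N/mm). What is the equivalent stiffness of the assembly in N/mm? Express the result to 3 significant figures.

k_A = Gd⁴/(8D³N_a) = (80.4×10³)(4.8⁴)/(8·32.0³·19) = 8.5689 N/mm
k_B = Gd⁴/(8D³N_a) = (80.6×10³)(11.8⁴)/(8·129.0³·14) = 6.4994 N/mm
Springs A,B series: k_AB = 1/(1/8.5689+1/6.4994) = 3.696 N/mm; parallel with C: k_eq = 3.696+60 = 63.696 N/mm

63.7 N/mm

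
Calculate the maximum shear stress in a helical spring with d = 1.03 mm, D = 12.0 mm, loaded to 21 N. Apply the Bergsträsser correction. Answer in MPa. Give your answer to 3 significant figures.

655 MPa

Spring index C = D/d = 12.0/1.03 = 11.6505
K_B = (4C+2)/(4C−3) = 48.602/43.602 = 1.1147
τ₀ = 8FD/(πd³) = 8·21·12.0/(π·1.03³) = 2016/3.4329 = 587.26 MPa
τ_max = K·τ₀ = 1.1147 × 587.26 = 654.6 MPa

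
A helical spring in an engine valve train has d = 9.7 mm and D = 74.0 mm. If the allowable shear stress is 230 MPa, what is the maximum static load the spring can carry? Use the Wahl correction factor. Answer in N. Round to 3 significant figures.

C = D/d = 74.0/9.7 = 7.6289
K_W = (4C−1)/(4C−4) + 0.615/C = 29.515/26.515 + 0.0806 = 1.1938
τ_max = K·8FD/(πd³) → F_max = τ_allow·πd³/(8DK)
F_max = 230·π·9.7³/(8·74.0·1.1938) = 6.5947e+05/706.7 = 933.16 N

933 N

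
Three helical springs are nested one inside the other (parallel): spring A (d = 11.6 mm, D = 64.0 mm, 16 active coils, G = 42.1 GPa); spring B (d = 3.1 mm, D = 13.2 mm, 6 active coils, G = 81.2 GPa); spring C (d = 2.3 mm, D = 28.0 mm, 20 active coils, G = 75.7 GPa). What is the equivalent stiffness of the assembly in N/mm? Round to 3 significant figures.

k_A = Gd⁴/(8D³N_a) = (42.1×10³)(11.6⁴)/(8·64.0³·16) = 22.718 N/mm
k_B = Gd⁴/(8D³N_a) = (81.2×10³)(3.1⁴)/(8·13.2³·6) = 67.927 N/mm
k_C = Gd⁴/(8D³N_a) = (75.7×10³)(2.3⁴)/(8·28.0³·20) = 0.60313 N/mm
Parallel: k_eq = 22.718 + 67.927 + 0.60313 = 91.247 N/mm

91.2 N/mm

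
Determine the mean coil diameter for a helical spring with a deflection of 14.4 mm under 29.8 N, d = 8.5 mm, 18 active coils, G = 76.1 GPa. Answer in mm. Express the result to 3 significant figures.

Required rate k = F/δ = 29.8/14.4 = 2.0694 N/mm
D = (Gd⁴/(8N_a·k))^(1/3) = (76.1×10³·8.5⁴/(8·18·2.0694))^(1/3)
  = (1.33304e+06)^(1/3) = 110.0562 mm

110 mm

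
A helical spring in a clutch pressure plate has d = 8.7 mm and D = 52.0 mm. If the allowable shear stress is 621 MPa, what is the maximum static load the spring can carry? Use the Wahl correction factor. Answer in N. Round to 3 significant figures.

C = D/d = 52.0/8.7 = 5.9770
K_W = (4C−1)/(4C−4) + 0.615/C = 22.908/19.908 + 0.1029 = 1.2536
τ_max = K·8FD/(πd³) → F_max = τ_allow·πd³/(8DK)
F_max = 621·π·8.7³/(8·52.0·1.2536) = 1.2847e+06/521.49 = 2463.5 N

2460 N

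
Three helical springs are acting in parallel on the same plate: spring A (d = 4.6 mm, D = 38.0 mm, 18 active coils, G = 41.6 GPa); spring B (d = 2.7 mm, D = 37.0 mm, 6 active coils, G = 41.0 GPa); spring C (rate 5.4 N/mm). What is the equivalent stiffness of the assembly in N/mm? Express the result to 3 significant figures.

8.65 N/mm

k_A = Gd⁴/(8D³N_a) = (41.6×10³)(4.6⁴)/(8·38.0³·18) = 2.3573 N/mm
k_B = Gd⁴/(8D³N_a) = (41.0×10³)(2.7⁴)/(8·37.0³·6) = 0.89617 N/mm
Parallel: k_eq = 2.3573 + 0.89617 + 5.4 = 8.6535 N/mm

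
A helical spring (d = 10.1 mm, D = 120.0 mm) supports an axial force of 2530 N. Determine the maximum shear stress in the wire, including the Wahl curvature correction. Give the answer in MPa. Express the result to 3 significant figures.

841 MPa

Spring index C = D/d = 120.0/10.1 = 11.8812
K_W = (4C−1)/(4C−4) + 0.615/C = 46.525/43.525 + 0.0518 = 1.1207
τ₀ = 8FD/(πd³) = 8·2530·120.0/(π·10.1³) = 2.4288e+06/3236.8 = 750.37 MPa
τ_max = K·τ₀ = 1.1207 × 750.37 = 840.94 MPa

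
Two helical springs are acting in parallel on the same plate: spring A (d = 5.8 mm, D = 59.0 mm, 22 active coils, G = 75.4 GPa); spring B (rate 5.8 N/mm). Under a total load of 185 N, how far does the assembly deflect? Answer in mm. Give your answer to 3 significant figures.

k_A = Gd⁴/(8D³N_a) = (75.4×10³)(5.8⁴)/(8·59.0³·22) = 2.3606 N/mm
Parallel: k_eq = 2.3606 + 5.8 = 8.1606 N/mm
δ = F/k_eq = 185/8.1606 = 22.67 mm

22.7 mm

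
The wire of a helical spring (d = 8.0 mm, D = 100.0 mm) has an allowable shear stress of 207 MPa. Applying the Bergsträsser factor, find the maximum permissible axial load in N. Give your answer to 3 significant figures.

376 N

C = D/d = 100.0/8.0 = 12.5000
K_B = (4C+2)/(4C−3) = 52.000/47.000 = 1.1064
τ_max = K·8FD/(πd³) → F_max = τ_allow·πd³/(8DK)
F_max = 207·π·8.0³/(8·100.0·1.1064) = 3.3296e+05/885.11 = 376.18 N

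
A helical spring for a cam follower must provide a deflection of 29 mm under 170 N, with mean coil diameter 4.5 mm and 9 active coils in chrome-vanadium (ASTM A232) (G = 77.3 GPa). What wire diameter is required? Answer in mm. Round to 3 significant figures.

Required rate k = F/δ = 170/29 = 5.8621 N/mm
d = (8D³N_a·k / G)^(1/4) = (8·4.5³·9·5.8621 / (77.3×10³))^0.25
  = (0.49756)^0.25 = 0.8399 mm

0.840 mm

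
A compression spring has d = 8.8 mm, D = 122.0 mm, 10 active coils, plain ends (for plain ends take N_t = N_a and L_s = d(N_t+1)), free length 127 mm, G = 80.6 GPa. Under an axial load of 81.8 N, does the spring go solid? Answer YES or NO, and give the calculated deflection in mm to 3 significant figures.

k = Gd⁴/(8D³N_a) = (80.6×10³)(8.8⁴)/(8·122.0³·10) = 3.3273 N/mm
N_t = 10; L_s = 8.8·11 = 96.8 mm; δ_solid = L₀ − L_s = 127 − 96.8 = 30.2 mm
δ = F/k = 81.8/3.3273 = 24.584 mm
δ < δ_solid → spring does not go solid

NO, δ = 24.6 mm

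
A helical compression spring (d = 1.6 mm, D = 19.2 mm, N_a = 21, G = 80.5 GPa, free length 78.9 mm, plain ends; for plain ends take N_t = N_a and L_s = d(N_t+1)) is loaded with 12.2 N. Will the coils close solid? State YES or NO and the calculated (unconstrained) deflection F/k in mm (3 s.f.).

NO, δ = 27.5 mm

k = Gd⁴/(8D³N_a) = (80.5×10³)(1.6⁴)/(8·19.2³·21) = 0.44367 N/mm
N_t = 21; L_s = 1.6·22 = 35.2 mm; δ_solid = L₀ − L_s = 78.9 − 35.2 = 43.7 mm
δ = F/k = 12.2/0.44367 = 27.498 mm
δ < δ_solid → spring does not go solid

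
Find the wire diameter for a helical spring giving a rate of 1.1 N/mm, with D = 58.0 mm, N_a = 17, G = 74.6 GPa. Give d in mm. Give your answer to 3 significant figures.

4.45 mm

d = (8D³N_a·k / G)^(1/4) = (8·58.0³·17·1.1 / (74.6×10³))^0.25
  = (391.27)^0.25 = 4.4475 mm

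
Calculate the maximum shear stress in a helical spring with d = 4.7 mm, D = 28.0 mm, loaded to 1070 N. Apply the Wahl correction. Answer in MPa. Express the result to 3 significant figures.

Spring index C = D/d = 28.0/4.7 = 5.9574
K_W = (4C−1)/(4C−4) + 0.615/C = 22.830/19.830 + 0.1032 = 1.2545
τ₀ = 8FD/(πd³) = 8·1070·28.0/(π·4.7³) = 239680/326.17 = 734.83 MPa
τ_max = K·τ₀ = 1.2545 × 734.83 = 921.86 MPa

922 MPa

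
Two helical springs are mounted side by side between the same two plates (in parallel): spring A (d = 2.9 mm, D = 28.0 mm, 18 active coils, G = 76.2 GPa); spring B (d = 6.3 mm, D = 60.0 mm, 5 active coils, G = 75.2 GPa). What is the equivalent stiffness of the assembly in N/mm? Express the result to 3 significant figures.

k_A = Gd⁴/(8D³N_a) = (76.2×10³)(2.9⁴)/(8·28.0³·18) = 1.7049 N/mm
k_B = Gd⁴/(8D³N_a) = (75.2×10³)(6.3⁴)/(8·60.0³·5) = 13.711 N/mm
Parallel: k_eq = 1.7049 + 13.711 = 15.416 N/mm

15.4 N/mm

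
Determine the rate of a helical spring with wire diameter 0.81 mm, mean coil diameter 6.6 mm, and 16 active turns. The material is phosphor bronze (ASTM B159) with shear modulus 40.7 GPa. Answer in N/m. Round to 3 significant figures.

k = Gd⁴/(8D³N_a) = (40.7×10³ × 0.81⁴) / (8 × 6.6³ × 16)
  = 17520 / 36799.5 = 0.47609 N/mm = 476.09 N/m

476 N/m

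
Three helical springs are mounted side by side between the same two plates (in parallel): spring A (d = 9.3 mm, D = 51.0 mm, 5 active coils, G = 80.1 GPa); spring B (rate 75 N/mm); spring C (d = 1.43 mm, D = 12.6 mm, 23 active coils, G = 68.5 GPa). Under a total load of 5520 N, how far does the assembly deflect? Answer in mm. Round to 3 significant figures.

29.3 mm

k_A = Gd⁴/(8D³N_a) = (80.1×10³)(9.3⁴)/(8·51.0³·5) = 112.93 N/mm
k_C = Gd⁴/(8D³N_a) = (68.5×10³)(1.43⁴)/(8·12.6³·23) = 0.77823 N/mm
Parallel: k_eq = 112.93 + 75 + 0.77823 = 188.7 N/mm
δ = F/k_eq = 5520/188.7 = 29.252 mm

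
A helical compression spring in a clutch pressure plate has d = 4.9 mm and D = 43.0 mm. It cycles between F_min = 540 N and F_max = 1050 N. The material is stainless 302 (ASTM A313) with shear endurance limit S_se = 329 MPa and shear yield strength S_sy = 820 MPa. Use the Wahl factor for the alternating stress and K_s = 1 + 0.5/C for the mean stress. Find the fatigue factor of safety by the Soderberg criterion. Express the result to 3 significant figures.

0.557

C = D/d = 43.0/4.9 = 8.7755; K_W = (4C−1)/(4C−4)+0.615/C = 1.1665; K_s = 1+0.5/C = 1.0570
F_a = (F_max−F_min)/2 = 255 N; F_m = (F_max+F_min)/2 = 795 N
τ_a = K_W·8F_aD/(πd³) = 1.1665 × 237.33 = 276.86 MPa
τ_m = K_s·8F_mD/(πd³) = 1.0570 × 739.92 = 782.08 MPa
Soderberg: 1/n_f = τ_a/S_se + τ_m/S_sy = 276.86/329 + 782.08/820 = 0.84152 + 0.95376 = 1.7953
n_f = 1/1.7953 = 0.557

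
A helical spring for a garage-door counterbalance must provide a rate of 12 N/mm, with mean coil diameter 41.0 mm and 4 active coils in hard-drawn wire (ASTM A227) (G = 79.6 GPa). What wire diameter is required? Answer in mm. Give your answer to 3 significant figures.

d = (8D³N_a·k / G)^(1/4) = (8·41.0³·4·12 / (79.6×10³))^0.25
  = (332.48)^0.25 = 4.2701 mm

4.27 mm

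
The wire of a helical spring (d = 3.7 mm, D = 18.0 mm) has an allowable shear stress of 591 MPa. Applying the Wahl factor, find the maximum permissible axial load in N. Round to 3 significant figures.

C = D/d = 18.0/3.7 = 4.8649
K_W = (4C−1)/(4C−4) + 0.615/C = 18.459/15.459 + 0.1264 = 1.3205
τ_max = K·8FD/(πd³) → F_max = τ_allow·πd³/(8DK)
F_max = 591·π·3.7³/(8·18.0·1.3205) = 94046/190.15 = 494.6 N

495 N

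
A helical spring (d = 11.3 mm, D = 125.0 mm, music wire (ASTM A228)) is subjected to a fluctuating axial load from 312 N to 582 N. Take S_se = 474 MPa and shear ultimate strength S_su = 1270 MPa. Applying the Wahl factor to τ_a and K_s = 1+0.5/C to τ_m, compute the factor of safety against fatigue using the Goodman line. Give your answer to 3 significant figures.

6.57

C = D/d = 125.0/11.3 = 11.0619; K_W = (4C−1)/(4C−4)+0.615/C = 1.1301; K_s = 1+0.5/C = 1.0452
F_a = (F_max−F_min)/2 = 135 N; F_m = (F_max+F_min)/2 = 447 N
τ_a = K_W·8F_aD/(πd³) = 1.1301 × 29.782 = 33.657 MPa
τ_m = K_s·8F_mD/(πd³) = 1.0452 × 98.61 = 103.07 MPa
Goodman: 1/n_f = τ_a/S_se + τ_m/S_su = 33.657/474 + 103.07/1270 = 0.07101 + 0.08116 = 0.15216
n_f = 1/0.15216 = 6.572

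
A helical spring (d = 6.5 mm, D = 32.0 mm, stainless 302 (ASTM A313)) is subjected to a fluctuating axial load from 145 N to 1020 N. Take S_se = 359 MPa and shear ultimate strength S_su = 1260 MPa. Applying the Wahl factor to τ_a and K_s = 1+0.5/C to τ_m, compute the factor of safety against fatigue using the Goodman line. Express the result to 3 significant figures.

1.59

C = D/d = 32.0/6.5 = 4.9231; K_W = (4C−1)/(4C−4)+0.615/C = 1.3161; K_s = 1+0.5/C = 1.1016
F_a = (F_max−F_min)/2 = 437.5 N; F_m = (F_max+F_min)/2 = 582.5 N
τ_a = K_W·8F_aD/(πd³) = 1.3161 × 129.82 = 170.85 MPa
τ_m = K_s·8F_mD/(πd³) = 1.1016 × 172.84 = 190.39 MPa
Goodman: 1/n_f = τ_a/S_se + τ_m/S_su = 170.85/359 + 190.39/1260 = 0.47591 + 0.15111 = 0.62701
n_f = 1/0.62701 = 1.595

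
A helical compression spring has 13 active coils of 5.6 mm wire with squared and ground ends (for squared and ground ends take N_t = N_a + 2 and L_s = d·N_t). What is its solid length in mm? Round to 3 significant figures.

84.0 mm

squared and ground ends: N_t = N_a + 2 = 13 + 2 = 15
L_s = d·N_t = 5.6 × 15 = 84 mm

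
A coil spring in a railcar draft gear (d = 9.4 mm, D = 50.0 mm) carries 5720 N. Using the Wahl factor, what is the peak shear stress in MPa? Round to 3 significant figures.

1130 MPa

Spring index C = D/d = 50.0/9.4 = 5.3191
K_W = (4C−1)/(4C−4) + 0.615/C = 20.277/17.277 + 0.1156 = 1.2893
τ₀ = 8FD/(πd³) = 8·5720·50.0/(π·9.4³) = 2.288e+06/2609.4 = 876.84 MPa
τ_max = K·τ₀ = 1.2893 × 876.84 = 1130.5 MPa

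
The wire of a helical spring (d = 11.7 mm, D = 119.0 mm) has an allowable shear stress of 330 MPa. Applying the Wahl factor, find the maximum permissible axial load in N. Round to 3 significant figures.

1530 N

C = D/d = 119.0/11.7 = 10.1709
K_W = (4C−1)/(4C−4) + 0.615/C = 39.684/36.684 + 0.0605 = 1.1422
τ_max = K·8FD/(πd³) → F_max = τ_allow·πd³/(8DK)
F_max = 330·π·11.7³/(8·119.0·1.1422) = 1.6604e+06/1087.4 = 1526.9 N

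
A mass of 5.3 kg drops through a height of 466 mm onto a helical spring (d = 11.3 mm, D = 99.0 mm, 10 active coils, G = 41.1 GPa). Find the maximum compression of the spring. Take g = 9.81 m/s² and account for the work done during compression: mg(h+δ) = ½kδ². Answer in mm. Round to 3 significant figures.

k = Gd⁴/(8D³N_a) = (41.1×10³)(11.3⁴)/(8·99.0³·10) = 8.633 N/mm
W = mg = 5.3 × 9.81 = 51.993 N
½kδ² − Wδ − Wh = 0 → δ = (W + √(W² + 2kWh))/k
δ = (51.993 + √(2703.3 + 418332))/8.633 = (51.993 + 648.87)/8.633 = 81.185 mm

81.2 mm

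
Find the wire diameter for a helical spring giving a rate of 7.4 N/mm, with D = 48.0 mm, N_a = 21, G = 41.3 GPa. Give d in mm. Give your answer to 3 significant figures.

7.60 mm

d = (8D³N_a·k / G)^(1/4) = (8·48.0³·21·7.4 / (41.3×10³))^0.25
  = (3329)^0.25 = 7.5959 mm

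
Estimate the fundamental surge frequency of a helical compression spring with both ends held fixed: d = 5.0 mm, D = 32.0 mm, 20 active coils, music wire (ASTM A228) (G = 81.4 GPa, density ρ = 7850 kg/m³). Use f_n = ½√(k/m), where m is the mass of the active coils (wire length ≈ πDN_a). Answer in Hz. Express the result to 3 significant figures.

k = Gd⁴/(8D³N_a) = (81.4×10³)(5.0⁴)/(8·32.0³·20) = 9.7036 N/mm = 9703.6 N/m
Wire length L = πDN_a = π·32.0·20 = 2010.6 mm
m = ρ·(πd²/4)·L = 7850 × 19.635×10⁻⁶ m² × 2.0106 m = 0.30991 kg
f_n = ½√(k/m) = 0.5·√(9703.6/0.30991) = 0.5·√(31312) = 88.475 Hz

88.5 Hz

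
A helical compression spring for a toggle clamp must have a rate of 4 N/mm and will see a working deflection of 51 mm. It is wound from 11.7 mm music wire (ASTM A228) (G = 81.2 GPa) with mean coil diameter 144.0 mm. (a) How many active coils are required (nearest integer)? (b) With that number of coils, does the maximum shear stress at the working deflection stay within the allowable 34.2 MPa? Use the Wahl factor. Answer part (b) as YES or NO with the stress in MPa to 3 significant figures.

N_a = Gd⁴/(8D³k) = (81.2×10³)(11.7⁴)/(8·144.0³·4) = 15.92 → N_a = 16
Actual rate k = Gd⁴/(8D³·16) = 3.9811 N/mm
Working load F = kδ = 3.9811·51 = 203.04 N
C = 144.0/11.7 = 12.3077; K_W = (4C−1)/(4C−4)+0.615/C = 1.1163
τ_max = K_W·8FD/(πd³) = 1.1163·46.485 = 51.892 MPa
τ_max > 34.2 MPa → exceeds allowable

(a) 16 coils; (b) NO, τ_max = 51.9 MPa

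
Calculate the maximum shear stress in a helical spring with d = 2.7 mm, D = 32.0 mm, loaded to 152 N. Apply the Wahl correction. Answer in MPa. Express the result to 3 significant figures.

Spring index C = D/d = 32.0/2.7 = 11.8519
K_W = (4C−1)/(4C−4) + 0.615/C = 46.407/43.407 + 0.0519 = 1.1210
τ₀ = 8FD/(πd³) = 8·152·32.0/(π·2.7³) = 38912/61.836 = 629.28 MPa
τ_max = K·τ₀ = 1.1210 × 629.28 = 705.42 MPa

705 MPa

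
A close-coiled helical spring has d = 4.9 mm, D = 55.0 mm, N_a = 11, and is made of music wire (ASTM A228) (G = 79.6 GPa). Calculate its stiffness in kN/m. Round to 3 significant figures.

3.13 kN/m

k = Gd⁴/(8D³N_a) = (79.6×10³ × 4.9⁴) / (8 × 55.0³ × 11)
  = 4.58878e+07 / 1.4641e+07 = 3.1342 N/mm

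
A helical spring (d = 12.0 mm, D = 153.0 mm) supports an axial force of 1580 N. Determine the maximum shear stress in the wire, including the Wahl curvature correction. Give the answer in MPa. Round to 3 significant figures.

Spring index C = D/d = 153.0/12.0 = 12.7500
K_W = (4C−1)/(4C−4) + 0.615/C = 50.000/47.000 + 0.0482 = 1.1121
τ₀ = 8FD/(πd³) = 8·1580·153.0/(π·12.0³) = 1.93392e+06/5428.7 = 356.24 MPa
τ_max = K·τ₀ = 1.1121 × 356.24 = 396.16 MPa

396 MPa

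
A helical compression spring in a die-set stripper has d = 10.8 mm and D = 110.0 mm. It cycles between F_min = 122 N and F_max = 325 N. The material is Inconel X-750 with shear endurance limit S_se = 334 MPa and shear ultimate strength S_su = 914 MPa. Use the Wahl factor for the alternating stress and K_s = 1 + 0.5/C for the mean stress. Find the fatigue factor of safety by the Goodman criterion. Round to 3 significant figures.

7.45

C = D/d = 110.0/10.8 = 10.1852; K_W = (4C−1)/(4C−4)+0.615/C = 1.1420; K_s = 1+0.5/C = 1.0491
F_a = (F_max−F_min)/2 = 101.5 N; F_m = (F_max+F_min)/2 = 223.5 N
τ_a = K_W·8F_aD/(πd³) = 1.1420 × 22.57 = 25.775 MPa
τ_m = K_s·8F_mD/(πd³) = 1.0491 × 49.698 = 52.138 MPa
Goodman: 1/n_f = τ_a/S_se + τ_m/S_su = 25.775/334 + 52.138/914 = 0.07717 + 0.05704 = 0.13422
n_f = 1/0.13422 = 7.451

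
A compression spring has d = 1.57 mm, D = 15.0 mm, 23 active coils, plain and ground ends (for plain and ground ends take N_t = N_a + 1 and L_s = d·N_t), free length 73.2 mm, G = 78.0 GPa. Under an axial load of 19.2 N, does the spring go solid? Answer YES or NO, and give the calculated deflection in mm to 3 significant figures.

k = Gd⁴/(8D³N_a) = (78.0×10³)(1.57⁴)/(8·15.0³·23) = 0.76314 N/mm
N_t = 24; L_s = 1.57·24 = 37.68 mm; δ_solid = L₀ − L_s = 73.2 − 37.68 = 35.52 mm
δ = F/k = 19.2/0.76314 = 25.159 mm
δ < δ_solid → spring does not go solid

NO, δ = 25.2 mm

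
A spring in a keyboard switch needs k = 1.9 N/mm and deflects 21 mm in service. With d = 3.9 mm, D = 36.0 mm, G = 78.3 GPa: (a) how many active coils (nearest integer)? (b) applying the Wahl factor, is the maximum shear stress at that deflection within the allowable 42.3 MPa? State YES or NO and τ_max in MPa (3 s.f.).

N_a = Gd⁴/(8D³k) = (78.3×10³)(3.9⁴)/(8·36.0³·1.9) = 25.54 → N_a = 26
Actual rate k = Gd⁴/(8D³·26) = 1.8666 N/mm
Working load F = kδ = 1.8666·21 = 39.198 N
C = 36.0/3.9 = 9.2308; K_W = (4C−1)/(4C−4)+0.615/C = 1.1577
τ_max = K_W·8FD/(πd³) = 1.1577·60.578 = 70.134 MPa
τ_max > 42.3 MPa → exceeds allowable

(a) 26 coils; (b) NO, τ_max = 70.1 MPa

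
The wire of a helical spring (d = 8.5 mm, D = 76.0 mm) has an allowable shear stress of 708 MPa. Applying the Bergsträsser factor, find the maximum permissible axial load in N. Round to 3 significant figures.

1950 N

C = D/d = 76.0/8.5 = 8.9412
K_B = (4C+2)/(4C−3) = 37.765/32.765 = 1.1526
τ_max = K·8FD/(πd³) → F_max = τ_allow·πd³/(8DK)
F_max = 708·π·8.5³/(8·76.0·1.1526) = 1.366e+06/700.78 = 1949.2 N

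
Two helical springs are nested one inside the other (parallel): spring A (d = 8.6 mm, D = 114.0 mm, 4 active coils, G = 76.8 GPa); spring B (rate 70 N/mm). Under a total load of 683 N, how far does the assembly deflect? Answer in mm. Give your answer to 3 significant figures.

k_A = Gd⁴/(8D³N_a) = (76.8×10³)(8.6⁴)/(8·114.0³·4) = 8.8612 N/mm
Parallel: k_eq = 8.8612 + 70 = 78.861 N/mm
δ = F/k_eq = 683/78.861 = 8.6608 mm

8.66 mm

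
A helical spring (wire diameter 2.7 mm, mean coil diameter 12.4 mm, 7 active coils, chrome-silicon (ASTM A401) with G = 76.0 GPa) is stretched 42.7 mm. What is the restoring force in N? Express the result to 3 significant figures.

k = Gd⁴/(8D³N_a) = (76.0×10³)(2.7⁴)/(8·12.4³·7) = 37.828 N/mm
F = k·δ = 37.828 × 42.7 = 1615.3 N

1620 N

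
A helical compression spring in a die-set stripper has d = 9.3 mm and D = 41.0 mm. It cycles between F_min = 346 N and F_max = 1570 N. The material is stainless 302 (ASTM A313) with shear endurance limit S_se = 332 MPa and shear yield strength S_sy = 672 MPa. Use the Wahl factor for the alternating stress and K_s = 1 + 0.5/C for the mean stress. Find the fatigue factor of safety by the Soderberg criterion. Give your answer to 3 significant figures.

1.88

C = D/d = 41.0/9.3 = 4.4086; K_W = (4C−1)/(4C−4)+0.615/C = 1.3595; K_s = 1+0.5/C = 1.1134
F_a = (F_max−F_min)/2 = 612 N; F_m = (F_max+F_min)/2 = 958 N
τ_a = K_W·8F_aD/(πd³) = 1.3595 × 79.438 = 108 MPa
τ_m = K_s·8F_mD/(πd³) = 1.1134 × 124.35 = 138.45 MPa
Soderberg: 1/n_f = τ_a/S_se + τ_m/S_sy = 108/332 + 138.45/672 = 0.32530 + 0.20603 = 0.53132
n_f = 1/0.53132 = 1.882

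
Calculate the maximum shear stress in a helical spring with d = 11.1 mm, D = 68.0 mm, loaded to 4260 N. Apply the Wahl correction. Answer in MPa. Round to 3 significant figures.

Spring index C = D/d = 68.0/11.1 = 6.1261
K_W = (4C−1)/(4C−4) + 0.615/C = 23.505/20.505 + 0.1004 = 1.2467
τ₀ = 8FD/(πd³) = 8·4260·68.0/(π·11.1³) = 2.31744e+06/4296.5 = 539.37 MPa
τ_max = K·τ₀ = 1.2467 × 539.37 = 672.44 MPa

672 MPa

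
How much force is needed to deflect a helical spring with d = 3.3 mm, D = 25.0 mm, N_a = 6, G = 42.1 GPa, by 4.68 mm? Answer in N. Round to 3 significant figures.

31.2 N

k = Gd⁴/(8D³N_a) = (42.1×10³)(3.3⁴)/(8·25.0³·6) = 6.657 N/mm
F = k·δ = 6.657 × 4.68 = 31.155 N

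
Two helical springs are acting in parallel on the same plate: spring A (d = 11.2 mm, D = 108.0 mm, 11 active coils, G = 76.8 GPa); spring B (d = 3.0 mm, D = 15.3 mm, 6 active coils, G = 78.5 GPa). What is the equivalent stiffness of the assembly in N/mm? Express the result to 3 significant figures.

47.9 N/mm

k_A = Gd⁴/(8D³N_a) = (76.8×10³)(11.2⁴)/(8·108.0³·11) = 10.901 N/mm
k_B = Gd⁴/(8D³N_a) = (78.5×10³)(3.0⁴)/(8·15.3³·6) = 36.986 N/mm
Parallel: k_eq = 10.901 + 36.986 = 47.887 N/mm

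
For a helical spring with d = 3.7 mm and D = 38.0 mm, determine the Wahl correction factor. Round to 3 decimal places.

1.141

C = D/d = 38.0/3.7 = 10.2703
K_W = (4C−1)/(4C−4) + 0.615/C = 40.081/37.081 + 0.0599 = 1.1408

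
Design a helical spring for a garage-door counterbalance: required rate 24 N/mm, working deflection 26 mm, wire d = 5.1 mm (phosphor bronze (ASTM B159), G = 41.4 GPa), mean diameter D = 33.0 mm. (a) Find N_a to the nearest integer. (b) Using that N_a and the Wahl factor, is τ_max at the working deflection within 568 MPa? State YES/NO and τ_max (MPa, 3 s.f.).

N_a = Gd⁴/(8D³k) = (41.4×10³)(5.1⁴)/(8·33.0³·24) = 4.059 → N_a = 4
Actual rate k = Gd⁴/(8D³·4) = 24.355 N/mm
Working load F = kδ = 24.355·26 = 633.23 N
C = 33.0/5.1 = 6.4706; K_W = (4C−1)/(4C−4)+0.615/C = 1.2321
τ_max = K_W·8FD/(πd³) = 1.2321·401.15 = 494.27 MPa
τ_max ≤ 568 MPa → acceptable

(a) 4 coils; (b) YES, τ_max = 494 MPa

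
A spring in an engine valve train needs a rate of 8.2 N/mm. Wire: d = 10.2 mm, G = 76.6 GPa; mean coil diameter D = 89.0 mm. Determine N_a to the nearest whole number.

N_a = Gd⁴/(8D³k) = (76.6×10³ × 10.2⁴)/(8 × 89.0³ × 8.2)
    = 8.29143e+08 / 4.6246e+07 = 17.93 → 18 coils

18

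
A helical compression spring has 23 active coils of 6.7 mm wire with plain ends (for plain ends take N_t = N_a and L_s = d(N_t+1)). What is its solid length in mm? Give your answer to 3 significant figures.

161 mm

plain ends: N_t = N_a = 23
L_s = d·(N_t+1) = 6.7 × 24 = 160.8 mm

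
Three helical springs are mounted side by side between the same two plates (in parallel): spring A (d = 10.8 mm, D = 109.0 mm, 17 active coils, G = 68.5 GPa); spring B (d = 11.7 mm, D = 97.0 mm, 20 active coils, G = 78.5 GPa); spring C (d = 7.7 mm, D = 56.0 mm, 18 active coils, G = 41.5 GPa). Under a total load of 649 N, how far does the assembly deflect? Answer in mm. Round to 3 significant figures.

30.7 mm

k_A = Gd⁴/(8D³N_a) = (68.5×10³)(10.8⁴)/(8·109.0³·17) = 5.2914 N/mm
k_B = Gd⁴/(8D³N_a) = (78.5×10³)(11.7⁴)/(8·97.0³·20) = 10.073 N/mm
k_C = Gd⁴/(8D³N_a) = (41.5×10³)(7.7⁴)/(8·56.0³·18) = 5.7688 N/mm
Parallel: k_eq = 5.2914 + 10.073 + 5.7688 = 21.134 N/mm
δ = F/k_eq = 649/21.134 = 30.709 mm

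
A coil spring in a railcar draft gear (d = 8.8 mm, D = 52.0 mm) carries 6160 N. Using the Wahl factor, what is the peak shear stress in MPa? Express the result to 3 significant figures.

Spring index C = D/d = 52.0/8.8 = 5.9091
K_W = (4C−1)/(4C−4) + 0.615/C = 22.636/19.636 + 0.1041 = 1.2569
τ₀ = 8FD/(πd³) = 8·6160·52.0/(π·8.8³) = 2.56256e+06/2140.9 = 1197 MPa
τ_max = K·τ₀ = 1.2569 × 1197 = 1504.4 MPa

1500 MPa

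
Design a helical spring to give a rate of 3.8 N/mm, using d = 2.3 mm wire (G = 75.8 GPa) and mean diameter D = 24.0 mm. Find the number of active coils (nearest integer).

5

N_a = Gd⁴/(8D³k) = (75.8×10³ × 2.3⁴)/(8 × 24.0³ × 3.8)
    = 2.12119e+06 / 420250 = 5.047 → 5 coils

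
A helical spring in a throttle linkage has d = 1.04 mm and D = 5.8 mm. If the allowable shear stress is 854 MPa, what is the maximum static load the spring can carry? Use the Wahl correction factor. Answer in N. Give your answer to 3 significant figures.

51.0 N

C = D/d = 5.8/1.04 = 5.5769
K_W = (4C−1)/(4C−4) + 0.615/C = 21.308/18.308 + 0.1103 = 1.2741
τ_max = K·8FD/(πd³) → F_max = τ_allow·πd³/(8DK)
F_max = 854·π·1.04³/(8·5.8·1.2741) = 3017.9/59.12 = 51.047 N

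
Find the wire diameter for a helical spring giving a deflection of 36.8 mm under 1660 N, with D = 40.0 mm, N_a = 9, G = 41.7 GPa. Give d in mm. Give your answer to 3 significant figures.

8.40 mm

Required rate k = F/δ = 1660/36.8 = 45.109 N/mm
d = (8D³N_a·k / G)^(1/4) = (8·40.0³·9·45.109 / (41.7×10³))^0.25
  = (4984.7)^0.25 = 8.4025 mm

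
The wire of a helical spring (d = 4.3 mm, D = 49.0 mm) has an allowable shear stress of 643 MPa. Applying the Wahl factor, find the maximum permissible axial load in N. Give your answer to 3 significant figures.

C = D/d = 49.0/4.3 = 11.3953
K_W = (4C−1)/(4C−4) + 0.615/C = 44.581/41.581 + 0.0540 = 1.1261
τ_max = K·8FD/(πd³) → F_max = τ_allow·πd³/(8DK)
F_max = 643·π·4.3³/(8·49.0·1.1261) = 1.6061e+05/441.44 = 363.83 N

364 N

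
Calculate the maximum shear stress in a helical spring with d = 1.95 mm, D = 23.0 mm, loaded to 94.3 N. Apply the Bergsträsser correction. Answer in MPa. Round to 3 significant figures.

Spring index C = D/d = 23.0/1.95 = 11.7949
K_B = (4C+2)/(4C−3) = 49.179/44.179 = 1.1132
τ₀ = 8FD/(πd³) = 8·94.3·23.0/(π·1.95³) = 17351.2/23.295 = 744.86 MPa
τ_max = K·τ₀ = 1.1132 × 744.86 = 829.16 MPa

829 MPa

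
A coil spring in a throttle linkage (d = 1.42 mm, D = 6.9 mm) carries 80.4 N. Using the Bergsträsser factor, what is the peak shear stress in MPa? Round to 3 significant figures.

Spring index C = D/d = 6.9/1.42 = 4.8592
K_B = (4C+2)/(4C−3) = 21.437/16.437 = 1.3042
τ₀ = 8FD/(πd³) = 8·80.4·6.9/(π·1.42³) = 4438.08/8.9953 = 493.38 MPa
τ_max = K·τ₀ = 1.3042 × 493.38 = 643.46 MPa

643 MPa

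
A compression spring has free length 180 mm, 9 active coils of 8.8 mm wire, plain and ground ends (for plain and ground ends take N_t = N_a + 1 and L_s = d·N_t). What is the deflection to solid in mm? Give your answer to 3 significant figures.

N_t = 10; L_s = 8.8·10 = 88 mm
δ_solid = L₀ − L_s = 180 − 88 = 92 mm

92.0 mm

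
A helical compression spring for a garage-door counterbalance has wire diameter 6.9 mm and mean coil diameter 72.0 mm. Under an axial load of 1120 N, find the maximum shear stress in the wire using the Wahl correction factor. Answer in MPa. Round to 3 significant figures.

Spring index C = D/d = 72.0/6.9 = 10.4348
K_W = (4C−1)/(4C−4) + 0.615/C = 40.739/37.739 + 0.0589 = 1.1384
τ₀ = 8FD/(πd³) = 8·1120·72.0/(π·6.9³) = 645120/1032 = 625.09 MPa
τ_max = K·τ₀ = 1.1384 × 625.09 = 711.62 MPa

712 MPa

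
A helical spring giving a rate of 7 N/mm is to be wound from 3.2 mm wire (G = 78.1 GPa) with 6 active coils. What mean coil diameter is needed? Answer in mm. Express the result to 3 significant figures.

D = (Gd⁴/(8N_a·k))^(1/3) = (78.1×10³·3.2⁴/(8·6·7))^(1/3)
  = (24373.2)^(1/3) = 28.9937 mm

29.0 mm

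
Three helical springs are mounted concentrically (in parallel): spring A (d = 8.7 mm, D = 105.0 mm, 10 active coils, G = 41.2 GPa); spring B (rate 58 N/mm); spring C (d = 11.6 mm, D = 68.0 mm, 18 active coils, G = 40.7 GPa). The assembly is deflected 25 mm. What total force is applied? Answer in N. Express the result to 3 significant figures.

k_A = Gd⁴/(8D³N_a) = (41.2×10³)(8.7⁴)/(8·105.0³·10) = 2.5487 N/mm
k_C = Gd⁴/(8D³N_a) = (40.7×10³)(11.6⁴)/(8·68.0³·18) = 16.276 N/mm
Parallel: k_eq = 2.5487 + 58 + 16.276 = 76.824 N/mm
F = k_eq·δ = 76.824·25 = 1920.6 N

1920 N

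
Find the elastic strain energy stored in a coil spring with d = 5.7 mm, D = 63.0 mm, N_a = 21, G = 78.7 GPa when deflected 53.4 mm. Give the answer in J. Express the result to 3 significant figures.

k = Gd⁴/(8D³N_a) = (78.7×10³)(5.7⁴)/(8·63.0³·21) = 1.9776 N/mm
U = ½kδ² = 0.5 × 1.9776 × 53.4² = 2819.7 N·mm = 2.8197 J

2.82 J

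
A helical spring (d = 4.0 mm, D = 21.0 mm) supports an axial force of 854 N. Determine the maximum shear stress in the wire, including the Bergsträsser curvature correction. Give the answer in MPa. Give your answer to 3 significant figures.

912 MPa

Spring index C = D/d = 21.0/4.0 = 5.2500
K_B = (4C+2)/(4C−3) = 23.000/18.000 = 1.2778
τ₀ = 8FD/(πd³) = 8·854·21.0/(π·4.0³) = 143472/201.06 = 713.57 MPa
τ_max = K·τ₀ = 1.2778 × 713.57 = 911.79 MPa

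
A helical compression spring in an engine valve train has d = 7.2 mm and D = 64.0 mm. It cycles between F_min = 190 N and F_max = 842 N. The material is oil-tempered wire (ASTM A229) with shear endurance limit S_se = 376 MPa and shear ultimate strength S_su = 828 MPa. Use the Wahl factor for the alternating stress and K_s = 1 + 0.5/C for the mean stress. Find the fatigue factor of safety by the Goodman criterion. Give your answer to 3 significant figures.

C = D/d = 64.0/7.2 = 8.8889; K_W = (4C−1)/(4C−4)+0.615/C = 1.1643; K_s = 1+0.5/C = 1.0562
F_a = (F_max−F_min)/2 = 326 N; F_m = (F_max+F_min)/2 = 516 N
τ_a = K_W·8F_aD/(πd³) = 1.1643 × 142.34 = 165.73 MPa
τ_m = K_s·8F_mD/(πd³) = 1.0562 × 225.31 = 237.98 MPa
Goodman: 1/n_f = τ_a/S_se + τ_m/S_su = 165.73/376 + 237.98/828 = 0.44076 + 0.28741 = 0.72817
n_f = 1/0.72817 = 1.373

1.37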